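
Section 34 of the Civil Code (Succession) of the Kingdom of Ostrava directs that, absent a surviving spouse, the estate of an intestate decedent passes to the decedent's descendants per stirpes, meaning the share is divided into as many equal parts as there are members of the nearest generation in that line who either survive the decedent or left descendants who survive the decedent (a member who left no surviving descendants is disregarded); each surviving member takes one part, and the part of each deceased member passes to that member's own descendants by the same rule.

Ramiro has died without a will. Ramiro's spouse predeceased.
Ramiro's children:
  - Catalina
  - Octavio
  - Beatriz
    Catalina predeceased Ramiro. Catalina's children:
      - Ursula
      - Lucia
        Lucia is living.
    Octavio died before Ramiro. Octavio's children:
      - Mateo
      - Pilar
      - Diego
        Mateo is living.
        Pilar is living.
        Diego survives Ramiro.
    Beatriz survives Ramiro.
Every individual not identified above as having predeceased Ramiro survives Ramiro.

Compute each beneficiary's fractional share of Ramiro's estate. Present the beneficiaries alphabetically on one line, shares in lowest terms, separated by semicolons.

There is no surviving spouse, so the entire estate passes to Ramiro's descendants per stirpes.
The estate is divided into 3 equal shares of 1/3 among Catalina, Octavio, Beatriz.
Catalina predeceased; the 1/3 allotted to Catalina's branch passes to Catalina's issue by representation.
The 1/3 is divided into 2 equal shares of 1/6 among Ursula, Lucia.
Ursula is living and takes 1/6.
Lucia is living and takes 1/6.
Octavio predeceased; the 1/3 allotted to Octavio's branch passes to Octavio's issue by representation.
The 1/3 is divided into 3 equal shares of 1/9 among Mateo, Pilar, Diego.
Mateo is living and takes 1/9.
Pilar is living and takes 1/9.
Diego is living and takes 1/9.
Beatriz is living and takes 1/3.

Beatriz 1/3; Diego 1/9; Lucia 1/6; Mateo 1/9; Pilar 1/9; Ursula 1/6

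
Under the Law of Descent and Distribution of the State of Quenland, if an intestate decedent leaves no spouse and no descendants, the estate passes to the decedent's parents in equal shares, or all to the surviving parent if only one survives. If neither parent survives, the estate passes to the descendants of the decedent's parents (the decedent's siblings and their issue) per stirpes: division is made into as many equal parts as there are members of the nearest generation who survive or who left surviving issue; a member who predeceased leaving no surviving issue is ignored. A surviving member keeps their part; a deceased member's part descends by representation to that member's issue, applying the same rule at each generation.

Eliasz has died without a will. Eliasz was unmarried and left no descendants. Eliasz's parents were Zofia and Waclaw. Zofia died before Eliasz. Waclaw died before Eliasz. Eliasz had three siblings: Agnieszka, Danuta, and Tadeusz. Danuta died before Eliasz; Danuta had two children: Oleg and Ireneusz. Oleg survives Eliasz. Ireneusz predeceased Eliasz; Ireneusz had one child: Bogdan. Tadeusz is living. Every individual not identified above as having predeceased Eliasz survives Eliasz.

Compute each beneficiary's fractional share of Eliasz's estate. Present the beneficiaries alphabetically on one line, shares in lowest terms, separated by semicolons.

Neither parent survives and there are no descendants, so the estate passes to Eliasz's siblings and their issue per stirpes.
The estate is divided into 3 equal shares of 1/3 among Agnieszka, Danuta, Tadeusz.
Agnieszka is living and takes 1/3.
Danuta predeceased; the 1/3 allotted to Danuta's branch passes to Danuta's issue by representation.
The 1/3 is divided into 2 equal shares of 1/6 among Oleg, Ireneusz.
Oleg is living and takes 1/6.
Ireneusz predeceased; the 1/6 allotted to Ireneusz's branch passes to Ireneusz's issue by representation.
Bogdan is the sole taker at this level and receives the full 1/6.
Tadeusz is living and takes 1/3.

Agnieszka 1/3; Bogdan 1/6; Oleg 1/6; Tadeusz 1/3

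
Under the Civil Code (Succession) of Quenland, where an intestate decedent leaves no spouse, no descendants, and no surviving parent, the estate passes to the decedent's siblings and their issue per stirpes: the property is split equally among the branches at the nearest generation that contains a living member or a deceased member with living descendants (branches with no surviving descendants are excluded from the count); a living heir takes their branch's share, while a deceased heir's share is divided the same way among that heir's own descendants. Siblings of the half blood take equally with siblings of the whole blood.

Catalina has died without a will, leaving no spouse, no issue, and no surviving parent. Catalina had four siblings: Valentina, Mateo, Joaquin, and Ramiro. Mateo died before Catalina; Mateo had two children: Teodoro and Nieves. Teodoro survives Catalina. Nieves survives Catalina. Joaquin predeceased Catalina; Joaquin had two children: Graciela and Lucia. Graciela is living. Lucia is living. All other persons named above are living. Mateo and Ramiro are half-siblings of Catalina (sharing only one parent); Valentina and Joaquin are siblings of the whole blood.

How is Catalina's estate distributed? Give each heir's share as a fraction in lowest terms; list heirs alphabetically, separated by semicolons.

Graciela 1/8; Lucia 1/8; Nieves 1/8; Ramiro 1/4; Teodoro 1/8; Valentina 1/4

No spouse, descendants, or parent survives, so the estate passes to Catalina's siblings per stirpes.
Half-blood and whole-blood siblings take equally under the stated rule.
The estate is divided into 4 equal shares of 1/4 among Valentina, Mateo, Joaquin, Ramiro.
Valentina is living and takes 1/4.
Mateo predeceased; the 1/4 allotted to Mateo's branch passes to Mateo's issue by representation.
The 1/4 is divided into 2 equal shares of 1/8 among Teodoro, Nieves.
Teodoro is living and takes 1/8.
Nieves is living and takes 1/8.
Joaquin predeceased; the 1/4 allotted to Joaquin's branch passes to Joaquin's issue by representation.
The 1/4 is divided into 2 equal shares of 1/8 among Graciela, Lucia.
Graciela is living and takes 1/8.
Lucia is living and takes 1/8.
Ramiro is living and takes 1/4.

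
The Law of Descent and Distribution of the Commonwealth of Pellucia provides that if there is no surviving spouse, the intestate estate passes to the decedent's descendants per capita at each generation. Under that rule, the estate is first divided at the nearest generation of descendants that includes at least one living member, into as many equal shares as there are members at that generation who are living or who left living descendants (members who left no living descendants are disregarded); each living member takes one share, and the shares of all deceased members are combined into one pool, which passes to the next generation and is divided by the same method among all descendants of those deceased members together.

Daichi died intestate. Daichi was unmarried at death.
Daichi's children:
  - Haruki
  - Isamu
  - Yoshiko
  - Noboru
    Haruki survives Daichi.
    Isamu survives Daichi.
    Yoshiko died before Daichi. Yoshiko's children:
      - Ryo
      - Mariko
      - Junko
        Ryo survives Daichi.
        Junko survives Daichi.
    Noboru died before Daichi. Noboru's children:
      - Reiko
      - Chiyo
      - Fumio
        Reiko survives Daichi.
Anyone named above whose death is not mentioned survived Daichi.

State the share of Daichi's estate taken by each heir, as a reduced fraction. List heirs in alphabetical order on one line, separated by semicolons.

Chiyo 1/12; Fumio 1/12; Haruki 1/4; Isamu 1/4; Junko 1/12; Mariko 1/12; Reiko 1/12; Ryo 1/12

There is no surviving spouse, so the entire estate passes to Daichi's descendants per capita at each generation.
At generation 1 (Haruki, Isamu, Yoshiko, Noboru) there are 4 shares of (1)/4 = 1/4 each.
Living: Haruki and Isamu — each takes 1/4.
Deceased: Yoshiko and Noboru. Their combined 1/2 is pooled and carried to generation 2.
At generation 2 (Ryo, Mariko, Junko, Reiko, Chiyo, Fumio) there are 6 shares of (1/2)/6 = 1/12 each.
Living: Ryo, Mariko, Junko, Reiko, Chiyo, and Fumio — each takes 1/12.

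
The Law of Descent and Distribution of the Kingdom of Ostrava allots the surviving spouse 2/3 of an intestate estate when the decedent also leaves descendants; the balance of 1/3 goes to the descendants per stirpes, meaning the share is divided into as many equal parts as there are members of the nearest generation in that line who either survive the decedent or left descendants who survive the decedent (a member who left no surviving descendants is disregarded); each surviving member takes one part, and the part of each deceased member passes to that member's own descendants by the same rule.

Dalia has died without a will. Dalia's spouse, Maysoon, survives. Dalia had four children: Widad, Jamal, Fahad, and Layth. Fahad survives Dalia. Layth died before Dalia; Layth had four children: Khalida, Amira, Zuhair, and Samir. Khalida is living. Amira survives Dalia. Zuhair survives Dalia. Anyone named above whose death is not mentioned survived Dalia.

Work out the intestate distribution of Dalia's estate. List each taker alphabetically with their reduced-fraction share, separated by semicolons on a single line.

Maysoon, as surviving spouse, takes 2/3.
The remaining 1/3 passes to Dalia's descendants per stirpes.
The 1/3 is divided into 4 equal shares of 1/12 among Widad, Jamal, Fahad, Layth.
Widad is living and takes 1/12.
Jamal is living and takes 1/12.
Fahad is living and takes 1/12.
Layth predeceased; the 1/12 allotted to Layth's branch passes to Layth's issue by representation.
The 1/12 is divided into 4 equal shares of 1/48 among Khalida, Amira, Zuhair, Samir.
Khalida is living and takes 1/48.
Amira is living and takes 1/48.
Zuhair is living and takes 1/48.
Samir is living and takes 1/48.

Amira 1/48; Fahad 1/12; Jamal 1/12; Khalida 1/48; Maysoon 2/3; Samir 1/48; Widad 1/12; Zuhair 1/48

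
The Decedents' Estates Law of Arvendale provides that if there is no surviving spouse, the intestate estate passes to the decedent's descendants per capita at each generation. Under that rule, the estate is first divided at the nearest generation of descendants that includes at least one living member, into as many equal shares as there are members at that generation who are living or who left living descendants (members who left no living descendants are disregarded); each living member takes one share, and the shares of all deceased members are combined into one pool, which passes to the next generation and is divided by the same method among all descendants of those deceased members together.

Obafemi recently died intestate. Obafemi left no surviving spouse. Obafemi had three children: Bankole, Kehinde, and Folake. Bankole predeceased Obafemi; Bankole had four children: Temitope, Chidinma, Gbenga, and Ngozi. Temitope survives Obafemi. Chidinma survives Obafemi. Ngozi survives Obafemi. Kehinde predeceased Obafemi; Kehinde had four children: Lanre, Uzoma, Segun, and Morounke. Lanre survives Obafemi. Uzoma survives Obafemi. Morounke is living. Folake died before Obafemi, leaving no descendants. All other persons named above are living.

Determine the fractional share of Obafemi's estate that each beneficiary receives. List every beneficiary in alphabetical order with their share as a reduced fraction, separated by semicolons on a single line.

Chidinma 1/8; Gbenga 1/8; Lanre 1/8; Morounke 1/8; Ngozi 1/8; Segun 1/8; Temitope 1/8; Uzoma 1/8

There is no surviving spouse, so the entire estate passes to Obafemi's descendants per capita at each generation.
No one at generation 1 (Bankole, Kehinde) is living; moving to the next generation.
At generation 2 (Temitope, Chidinma, Gbenga, Ngozi, Lanre, Uzoma, Segun, Morounke) there are 8 shares of (1)/8 = 1/8 each.
Living: Temitope, Chidinma, Gbenga, Ngozi, Lanre, Uzoma, Segun, and Morounke — each takes 1/8.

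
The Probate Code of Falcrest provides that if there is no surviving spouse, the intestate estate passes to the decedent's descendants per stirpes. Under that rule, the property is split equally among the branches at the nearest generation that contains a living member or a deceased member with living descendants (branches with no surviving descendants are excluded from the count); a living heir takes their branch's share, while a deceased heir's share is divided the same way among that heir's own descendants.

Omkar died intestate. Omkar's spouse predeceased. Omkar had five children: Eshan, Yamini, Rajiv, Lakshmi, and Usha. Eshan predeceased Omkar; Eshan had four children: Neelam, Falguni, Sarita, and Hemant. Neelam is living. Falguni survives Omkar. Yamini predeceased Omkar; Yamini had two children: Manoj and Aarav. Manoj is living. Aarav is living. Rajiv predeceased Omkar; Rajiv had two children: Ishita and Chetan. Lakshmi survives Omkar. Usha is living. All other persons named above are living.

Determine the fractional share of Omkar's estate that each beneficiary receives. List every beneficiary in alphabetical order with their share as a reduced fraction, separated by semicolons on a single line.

There is no surviving spouse, so the entire estate passes to Omkar's descendants per stirpes.
The estate is divided into 5 equal shares of 1/5 among Eshan, Yamini, Rajiv, Lakshmi, Usha.
Eshan predeceased; the 1/5 allotted to Eshan's branch passes to Eshan's issue by representation.
The 1/5 is divided into 4 equal shares of 1/20 among Neelam, Falguni, Sarita, Hemant.
Neelam is living and takes 1/20.
Falguni is living and takes 1/20.
Sarita is living and takes 1/20.
Hemant is living and takes 1/20.
Yamini predeceased; the 1/5 allotted to Yamini's branch passes to Yamini's issue by representation.
The 1/5 is divided into 2 equal shares of 1/10 among Manoj, Aarav.
Manoj is living and takes 1/10.
Aarav is living and takes 1/10.
Rajiv predeceased; the 1/5 allotted to Rajiv's branch passes to Rajiv's issue by representation.
The 1/5 is divided into 2 equal shares of 1/10 among Ishita, Chetan.
Ishita is living and takes 1/10.
Chetan is living and takes 1/10.
Lakshmi is living and takes 1/5.
Usha is living and takes 1/5.

Aarav 1/10; Chetan 1/10; Falguni 1/20; Hemant 1/20; Ishita 1/10; Lakshmi 1/5; Manoj 1/10; Neelam 1/20; Sarita 1/20; Usha 1/5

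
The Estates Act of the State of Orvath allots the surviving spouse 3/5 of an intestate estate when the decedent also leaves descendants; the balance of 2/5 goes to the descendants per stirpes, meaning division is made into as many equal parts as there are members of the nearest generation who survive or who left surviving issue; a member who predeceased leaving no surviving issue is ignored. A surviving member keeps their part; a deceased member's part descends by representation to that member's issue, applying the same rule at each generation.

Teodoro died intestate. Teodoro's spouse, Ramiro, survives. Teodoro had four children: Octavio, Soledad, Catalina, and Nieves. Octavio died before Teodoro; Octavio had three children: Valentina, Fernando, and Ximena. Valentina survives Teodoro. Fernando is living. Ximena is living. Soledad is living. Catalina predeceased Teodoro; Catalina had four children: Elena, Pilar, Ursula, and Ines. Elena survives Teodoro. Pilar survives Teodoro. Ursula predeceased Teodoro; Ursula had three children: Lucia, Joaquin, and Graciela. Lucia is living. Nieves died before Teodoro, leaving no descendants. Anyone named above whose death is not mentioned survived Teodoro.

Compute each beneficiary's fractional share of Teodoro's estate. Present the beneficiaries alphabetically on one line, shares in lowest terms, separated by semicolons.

Elena 1/30; Fernando 2/45; Graciela 1/90; Ines 1/30; Joaquin 1/90; Lucia 1/90; Pilar 1/30; Ramiro 3/5; Soledad 2/15; Valentina 2/45; Ximena 2/45

Ramiro, as surviving spouse, takes 3/5.
The remaining 2/5 passes to Teodoro's descendants per stirpes.
Nieves left no surviving issue, so that branch lapses and is disregarded.
The 2/5 is divided into 3 equal shares of 2/15 among Octavio, Soledad, Catalina.
Octavio predeceased; the 2/15 allotted to Octavio's branch passes to Octavio's issue by representation.
The 2/15 is divided into 3 equal shares of 2/45 among Valentina, Fernando, Ximena.
Valentina is living and takes 2/45.
Fernando is living and takes 2/45.
Ximena is living and takes 2/45.
Soledad is living and takes 2/15.
Catalina predeceased; the 2/15 allotted to Catalina's branch passes to Catalina's issue by representation.
The 2/15 is divided into 4 equal shares of 1/30 among Elena, Pilar, Ursula, Ines.
Elena is living and takes 1/30.
Pilar is living and takes 1/30.
Ursula predeceased; the 1/30 allotted to Ursula's branch passes to Ursula's issue by representation.
The 1/30 is divided into 3 equal shares of 1/90 among Lucia, Joaquin, Graciela.
Lucia is living and takes 1/90.
Joaquin is living and takes 1/90.
Graciela is living and takes 1/90.
Ines is living and takes 1/30.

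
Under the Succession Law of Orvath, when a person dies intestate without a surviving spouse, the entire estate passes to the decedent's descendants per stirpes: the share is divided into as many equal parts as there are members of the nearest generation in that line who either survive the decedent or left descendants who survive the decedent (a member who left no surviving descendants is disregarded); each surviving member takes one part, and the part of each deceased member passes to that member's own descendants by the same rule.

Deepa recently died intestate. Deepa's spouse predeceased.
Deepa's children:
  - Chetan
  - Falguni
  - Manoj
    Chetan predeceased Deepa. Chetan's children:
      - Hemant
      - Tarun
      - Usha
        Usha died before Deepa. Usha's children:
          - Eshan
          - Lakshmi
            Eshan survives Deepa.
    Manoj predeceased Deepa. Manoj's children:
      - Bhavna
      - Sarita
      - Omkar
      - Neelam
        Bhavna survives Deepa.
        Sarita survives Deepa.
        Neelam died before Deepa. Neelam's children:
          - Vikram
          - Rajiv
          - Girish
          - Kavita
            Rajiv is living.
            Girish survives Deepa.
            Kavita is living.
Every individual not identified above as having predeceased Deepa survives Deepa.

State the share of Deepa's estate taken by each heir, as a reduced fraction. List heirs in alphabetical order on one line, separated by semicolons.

Bhavna 1/12; Eshan 1/18; Falguni 1/3; Girish 1/48; Hemant 1/9; Kavita 1/48; Lakshmi 1/18; Omkar 1/12; Rajiv 1/48; Sarita 1/12; Tarun 1/9; Vikram 1/48

There is no surviving spouse, so the entire estate passes to Deepa's descendants per stirpes.
The estate is divided into 3 equal shares of 1/3 among Chetan, Falguni, Manoj.
Chetan predeceased; the 1/3 allotted to Chetan's branch passes to Chetan's issue by representation.
The 1/3 is divided into 3 equal shares of 1/9 among Hemant, Tarun, Usha.
Hemant is living and takes 1/9.
Tarun is living and takes 1/9.
Usha predeceased; the 1/9 allotted to Usha's branch passes to Usha's issue by representation.
The 1/9 is divided into 2 equal shares of 1/18 among Eshan, Lakshmi.
Eshan is living and takes 1/18.
Lakshmi is living and takes 1/18.
Falguni is living and takes 1/3.
Manoj predeceased; the 1/3 allotted to Manoj's branch passes to Manoj's issue by representation.
The 1/3 is divided into 4 equal shares of 1/12 among Bhavna, Sarita, Omkar, Neelam.
Bhavna is living and takes 1/12.
Sarita is living and takes 1/12.
Omkar is living and takes 1/12.
Neelam predeceased; the 1/12 allotted to Neelam's branch passes to Neelam's issue by representation.
The 1/12 is divided into 4 equal shares of 1/48 among Vikram, Rajiv, Girish, Kavita.
Vikram is living and takes 1/48.
Rajiv is living and takes 1/48.
Girish is living and takes 1/48.
Kavita is living and takes 1/48.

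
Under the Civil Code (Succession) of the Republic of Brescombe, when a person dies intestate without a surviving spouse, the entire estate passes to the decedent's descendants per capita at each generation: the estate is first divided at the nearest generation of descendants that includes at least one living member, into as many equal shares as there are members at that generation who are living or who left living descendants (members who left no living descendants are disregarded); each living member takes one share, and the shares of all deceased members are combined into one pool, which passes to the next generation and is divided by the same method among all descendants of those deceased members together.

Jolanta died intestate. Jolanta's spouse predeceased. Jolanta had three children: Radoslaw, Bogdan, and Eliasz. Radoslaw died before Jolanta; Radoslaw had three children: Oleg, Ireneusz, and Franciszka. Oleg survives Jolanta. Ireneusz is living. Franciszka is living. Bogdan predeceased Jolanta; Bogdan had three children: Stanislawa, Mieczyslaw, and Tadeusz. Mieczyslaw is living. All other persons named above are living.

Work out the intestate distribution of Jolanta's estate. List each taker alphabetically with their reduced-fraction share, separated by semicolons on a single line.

There is no surviving spouse, so the entire estate passes to Jolanta's descendants per capita at each generation.
At generation 1 (Radoslaw, Bogdan, Eliasz) there are 3 shares of (1)/3 = 1/3 each.
Living: Eliasz — each takes 1/3.
Deceased: Radoslaw and Bogdan. Their combined 2/3 is pooled and carried to generation 2.
At generation 2 (Oleg, Ireneusz, Franciszka, Stanislawa, Mieczyslaw, Tadeusz) there are 6 shares of (2/3)/6 = 1/9 each.
Living: Oleg, Ireneusz, Franciszka, Stanislawa, Mieczyslaw, and Tadeusz — each takes 1/9.

Eliasz 1/3; Franciszka 1/9; Ireneusz 1/9; Mieczyslaw 1/9; Oleg 1/9; Stanislawa 1/9; Tadeusz 1/9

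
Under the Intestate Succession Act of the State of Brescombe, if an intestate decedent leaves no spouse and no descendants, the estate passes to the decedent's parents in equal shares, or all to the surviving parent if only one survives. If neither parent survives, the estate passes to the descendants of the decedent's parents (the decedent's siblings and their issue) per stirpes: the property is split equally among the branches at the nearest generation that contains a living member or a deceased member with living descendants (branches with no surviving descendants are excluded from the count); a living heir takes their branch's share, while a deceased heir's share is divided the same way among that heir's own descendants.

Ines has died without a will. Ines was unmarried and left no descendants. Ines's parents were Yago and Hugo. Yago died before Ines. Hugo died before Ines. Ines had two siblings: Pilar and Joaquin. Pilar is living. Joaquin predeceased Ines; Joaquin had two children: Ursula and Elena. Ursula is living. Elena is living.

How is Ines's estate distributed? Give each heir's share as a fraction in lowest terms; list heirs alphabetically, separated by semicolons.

Neither parent survives and there are no descendants, so the estate passes to Ines's siblings and their issue per stirpes.
The estate is divided into 2 equal shares of 1/2 among Pilar, Joaquin.
Pilar is living and takes 1/2.
Joaquin predeceased; the 1/2 allotted to Joaquin's branch passes to Joaquin's issue by representation.
The 1/2 is divided into 2 equal shares of 1/4 among Ursula, Elena.
Ursula is living and takes 1/4.
Elena is living and takes 1/4.

Elena 1/4; Pilar 1/2; Ursula 1/4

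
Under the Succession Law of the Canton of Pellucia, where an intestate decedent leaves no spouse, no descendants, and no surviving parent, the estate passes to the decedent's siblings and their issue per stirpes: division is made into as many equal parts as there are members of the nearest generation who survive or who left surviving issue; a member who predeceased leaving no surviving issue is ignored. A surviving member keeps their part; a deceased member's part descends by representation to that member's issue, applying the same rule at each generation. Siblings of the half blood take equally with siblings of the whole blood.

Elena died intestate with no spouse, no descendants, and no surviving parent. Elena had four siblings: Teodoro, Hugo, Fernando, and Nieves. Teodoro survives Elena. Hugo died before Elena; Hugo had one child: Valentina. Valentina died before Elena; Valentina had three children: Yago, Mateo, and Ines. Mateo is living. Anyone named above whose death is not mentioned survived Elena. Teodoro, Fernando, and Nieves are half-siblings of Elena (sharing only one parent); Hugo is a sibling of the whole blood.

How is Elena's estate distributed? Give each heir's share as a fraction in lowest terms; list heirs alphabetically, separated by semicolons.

Fernando 1/4; Ines 1/12; Mateo 1/12; Nieves 1/4; Teodoro 1/4; Yago 1/12

No spouse, descendants, or parent survives, so the estate passes to Elena's siblings per stirpes.
Half-blood and whole-blood siblings take equally under the stated rule.
The estate is divided into 4 equal shares of 1/4 among Teodoro, Hugo, Fernando, Nieves.
Teodoro is living and takes 1/4.
Hugo predeceased; the 1/4 allotted to Hugo's branch passes to Hugo's issue by representation.
Valentina's line is the sole branch at this level, so the full 1/4 passes to Valentina's issue by representation.
The 1/4 is divided into 3 equal shares of 1/12 among Yago, Mateo, Ines.
Yago is living and takes 1/12.
Mateo is living and takes 1/12.
Ines is living and takes 1/12.
Fernando is living and takes 1/4.
Nieves is living and takes 1/4.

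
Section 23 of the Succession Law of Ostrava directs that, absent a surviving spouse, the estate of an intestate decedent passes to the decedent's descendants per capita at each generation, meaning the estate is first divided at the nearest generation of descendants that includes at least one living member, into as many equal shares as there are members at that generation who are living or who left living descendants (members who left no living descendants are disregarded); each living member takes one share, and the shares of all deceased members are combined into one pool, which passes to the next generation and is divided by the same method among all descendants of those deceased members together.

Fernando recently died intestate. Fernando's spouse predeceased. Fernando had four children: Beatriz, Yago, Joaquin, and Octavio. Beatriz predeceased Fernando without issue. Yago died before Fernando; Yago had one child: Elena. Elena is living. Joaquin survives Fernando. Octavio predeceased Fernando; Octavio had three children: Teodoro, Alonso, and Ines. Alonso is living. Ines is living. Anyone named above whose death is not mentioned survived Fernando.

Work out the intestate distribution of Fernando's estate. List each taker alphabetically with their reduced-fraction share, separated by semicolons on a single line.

There is no surviving spouse, so the entire estate passes to Fernando's descendants per capita at each generation.
At generation 1 (Yago, Joaquin, Octavio) there are 3 shares of (1)/3 = 1/3 each.
Living: Joaquin — each takes 1/3.
Deceased: Yago and Octavio. Their combined 2/3 is pooled and carried to generation 2.
At generation 2 (Elena, Teodoro, Alonso, Ines) there are 4 shares of (2/3)/4 = 1/6 each.
Living: Elena, Teodoro, Alonso, and Ines — each takes 1/6.

Alonso 1/6; Elena 1/6; Ines 1/6; Joaquin 1/3; Teodoro 1/6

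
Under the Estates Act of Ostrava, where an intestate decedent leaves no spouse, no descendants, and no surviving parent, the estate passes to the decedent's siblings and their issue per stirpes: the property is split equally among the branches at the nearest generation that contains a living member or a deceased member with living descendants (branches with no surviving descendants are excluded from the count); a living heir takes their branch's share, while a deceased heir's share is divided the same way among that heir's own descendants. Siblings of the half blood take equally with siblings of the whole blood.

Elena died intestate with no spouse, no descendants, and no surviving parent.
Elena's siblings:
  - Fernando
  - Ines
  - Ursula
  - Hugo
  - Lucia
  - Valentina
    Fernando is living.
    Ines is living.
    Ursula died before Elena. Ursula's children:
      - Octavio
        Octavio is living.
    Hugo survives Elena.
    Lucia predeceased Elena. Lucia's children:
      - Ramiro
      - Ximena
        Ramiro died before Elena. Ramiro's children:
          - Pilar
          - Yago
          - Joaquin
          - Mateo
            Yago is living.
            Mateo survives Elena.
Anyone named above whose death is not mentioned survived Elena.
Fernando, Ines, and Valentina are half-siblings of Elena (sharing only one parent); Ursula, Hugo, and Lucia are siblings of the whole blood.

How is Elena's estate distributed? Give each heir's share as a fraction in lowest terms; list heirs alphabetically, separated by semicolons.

Fernando 1/6; Hugo 1/6; Ines 1/6; Joaquin 1/48; Mateo 1/48; Octavio 1/6; Pilar 1/48; Valentina 1/6; Ximena 1/12; Yago 1/48

No spouse, descendants, or parent survives, so the estate passes to Elena's siblings per stirpes.
Half-blood and whole-blood siblings take equally under the stated rule.
The estate is divided into 6 equal shares of 1/6 among Fernando, Ines, Ursula, Hugo, Lucia, Valentina.
Fernando is living and takes 1/6.
Ines is living and takes 1/6.
Ursula predeceased; the 1/6 allotted to Ursula's branch passes to Ursula's issue by representation.
Octavio is the sole taker at this level and receives the full 1/6.
Hugo is living and takes 1/6.
Lucia predeceased; the 1/6 allotted to Lucia's branch passes to Lucia's issue by representation.
The 1/6 is divided into 2 equal shares of 1/12 among Ramiro, Ximena.
Ramiro predeceased; the 1/12 allotted to Ramiro's branch passes to Ramiro's issue by representation.
The 1/12 is divided into 4 equal shares of 1/48 among Pilar, Yago, Joaquin, Mateo.
Pilar is living and takes 1/48.
Yago is living and takes 1/48.
Joaquin is living and takes 1/48.
Mateo is living and takes 1/48.
Ximena is living and takes 1/12.
Valentina is living and takes 1/6.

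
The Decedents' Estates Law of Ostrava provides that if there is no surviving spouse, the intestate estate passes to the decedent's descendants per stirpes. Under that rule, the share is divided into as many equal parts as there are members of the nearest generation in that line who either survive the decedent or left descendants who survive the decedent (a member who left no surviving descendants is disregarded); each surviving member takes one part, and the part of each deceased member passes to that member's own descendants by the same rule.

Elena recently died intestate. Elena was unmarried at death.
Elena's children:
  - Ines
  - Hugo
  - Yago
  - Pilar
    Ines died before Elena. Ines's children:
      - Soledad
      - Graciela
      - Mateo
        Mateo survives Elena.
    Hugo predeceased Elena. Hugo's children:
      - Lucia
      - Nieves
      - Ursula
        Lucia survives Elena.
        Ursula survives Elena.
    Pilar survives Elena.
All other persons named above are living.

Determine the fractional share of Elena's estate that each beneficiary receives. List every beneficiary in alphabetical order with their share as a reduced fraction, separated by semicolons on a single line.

Graciela 1/12; Lucia 1/12; Mateo 1/12; Nieves 1/12; Pilar 1/4; Soledad 1/12; Ursula 1/12; Yago 1/4

There is no surviving spouse, so the entire estate passes to Elena's descendants per stirpes.
The estate is divided into 4 equal shares of 1/4 among Ines, Hugo, Yago, Pilar.
Ines predeceased; the 1/4 allotted to Ines's branch passes to Ines's issue by representation.
The 1/4 is divided into 3 equal shares of 1/12 among Soledad, Graciela, Mateo.
Soledad is living and takes 1/12.
Graciela is living and takes 1/12.
Mateo is living and takes 1/12.
Hugo predeceased; the 1/4 allotted to Hugo's branch passes to Hugo's issue by representation.
The 1/4 is divided into 3 equal shares of 1/12 among Lucia, Nieves, Ursula.
Lucia is living and takes 1/12.
Nieves is living and takes 1/12.
Ursula is living and takes 1/12.
Yago is living and takes 1/4.
Pilar is living and takes 1/4.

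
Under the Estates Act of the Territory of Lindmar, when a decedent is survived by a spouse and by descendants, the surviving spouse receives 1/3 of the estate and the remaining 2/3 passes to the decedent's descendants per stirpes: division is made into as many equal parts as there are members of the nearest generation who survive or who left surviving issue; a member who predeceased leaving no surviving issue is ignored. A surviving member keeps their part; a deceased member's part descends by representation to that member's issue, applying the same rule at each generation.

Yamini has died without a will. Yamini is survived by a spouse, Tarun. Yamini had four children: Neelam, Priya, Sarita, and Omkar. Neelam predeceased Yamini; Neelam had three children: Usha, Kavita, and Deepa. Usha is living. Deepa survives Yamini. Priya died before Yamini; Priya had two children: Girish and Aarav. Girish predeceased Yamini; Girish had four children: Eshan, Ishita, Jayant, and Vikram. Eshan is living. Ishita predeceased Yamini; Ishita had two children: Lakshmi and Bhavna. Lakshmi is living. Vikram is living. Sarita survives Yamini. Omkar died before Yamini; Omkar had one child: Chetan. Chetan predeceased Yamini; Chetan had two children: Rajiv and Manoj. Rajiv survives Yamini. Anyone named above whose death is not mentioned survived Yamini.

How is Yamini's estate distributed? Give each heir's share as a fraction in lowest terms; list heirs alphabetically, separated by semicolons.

Tarun, as surviving spouse, takes 1/3.
The remaining 2/3 passes to Yamini's descendants per stirpes.
The 2/3 is divided into 4 equal shares of 1/6 among Neelam, Priya, Sarita, Omkar.
Neelam predeceased; the 1/6 allotted to Neelam's branch passes to Neelam's issue by representation.
The 1/6 is divided into 3 equal shares of 1/18 among Usha, Kavita, Deepa.
Usha is living and takes 1/18.
Kavita is living and takes 1/18.
Deepa is living and takes 1/18.
Priya predeceased; the 1/6 allotted to Priya's branch passes to Priya's issue by representation.
The 1/6 is divided into 2 equal shares of 1/12 among Girish, Aarav.
Girish predeceased; the 1/12 allotted to Girish's branch passes to Girish's issue by representation.
The 1/12 is divided into 4 equal shares of 1/48 among Eshan, Ishita, Jayant, Vikram.
Eshan is living and takes 1/48.
Ishita predeceased; the 1/48 allotted to Ishita's branch passes to Ishita's issue by representation.
The 1/48 is divided into 2 equal shares of 1/96 among Lakshmi, Bhavna.
Lakshmi is living and takes 1/96.
Bhavna is living and takes 1/96.
Jayant is living and takes 1/48.
Vikram is living and takes 1/48.
Aarav is living and takes 1/12.
Sarita is living and takes 1/6.
Omkar predeceased; the 1/6 allotted to Omkar's branch passes to Omkar's issue by representation.
Chetan's line is the sole branch at this level, so the full 1/6 passes to Chetan's issue by representation.
The 1/6 is divided into 2 equal shares of 1/12 among Rajiv, Manoj.
Rajiv is living and takes 1/12.
Manoj is living and takes 1/12.

Aarav 1/12; Bhavna 1/96; Deepa 1/18; Eshan 1/48; Jayant 1/48; Kavita 1/18; Lakshmi 1/96; Manoj 1/12; Rajiv 1/12; Sarita 1/6; Tarun 1/3; Usha 1/18; Vikram 1/48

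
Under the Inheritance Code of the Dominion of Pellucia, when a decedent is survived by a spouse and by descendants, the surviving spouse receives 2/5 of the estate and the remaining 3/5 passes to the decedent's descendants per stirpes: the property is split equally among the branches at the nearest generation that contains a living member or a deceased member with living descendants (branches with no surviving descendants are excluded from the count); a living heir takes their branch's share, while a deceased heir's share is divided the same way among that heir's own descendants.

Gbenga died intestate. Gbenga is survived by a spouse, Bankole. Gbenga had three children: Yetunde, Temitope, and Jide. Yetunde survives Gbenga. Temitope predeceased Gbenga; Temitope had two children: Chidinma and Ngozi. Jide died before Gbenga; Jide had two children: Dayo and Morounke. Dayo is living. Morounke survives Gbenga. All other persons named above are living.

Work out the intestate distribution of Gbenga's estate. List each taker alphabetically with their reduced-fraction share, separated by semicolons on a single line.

Bankole 2/5; Chidinma 1/10; Dayo 1/10; Morounke 1/10; Ngozi 1/10; Yetunde 1/5

Bankole, as surviving spouse, takes 2/5.
The remaining 3/5 passes to Gbenga's descendants per stirpes.
The 3/5 is divided into 3 equal shares of 1/5 among Yetunde, Temitope, Jide.
Yetunde is living and takes 1/5.
Temitope predeceased; the 1/5 allotted to Temitope's branch passes to Temitope's issue by representation.
The 1/5 is divided into 2 equal shares of 1/10 among Chidinma, Ngozi.
Chidinma is living and takes 1/10.
Ngozi is living and takes 1/10.
Jide predeceased; the 1/5 allotted to Jide's branch passes to Jide's issue by representation.
The 1/5 is divided into 2 equal shares of 1/10 among Dayo, Morounke.
Dayo is living and takes 1/10.
Morounke is living and takes 1/10.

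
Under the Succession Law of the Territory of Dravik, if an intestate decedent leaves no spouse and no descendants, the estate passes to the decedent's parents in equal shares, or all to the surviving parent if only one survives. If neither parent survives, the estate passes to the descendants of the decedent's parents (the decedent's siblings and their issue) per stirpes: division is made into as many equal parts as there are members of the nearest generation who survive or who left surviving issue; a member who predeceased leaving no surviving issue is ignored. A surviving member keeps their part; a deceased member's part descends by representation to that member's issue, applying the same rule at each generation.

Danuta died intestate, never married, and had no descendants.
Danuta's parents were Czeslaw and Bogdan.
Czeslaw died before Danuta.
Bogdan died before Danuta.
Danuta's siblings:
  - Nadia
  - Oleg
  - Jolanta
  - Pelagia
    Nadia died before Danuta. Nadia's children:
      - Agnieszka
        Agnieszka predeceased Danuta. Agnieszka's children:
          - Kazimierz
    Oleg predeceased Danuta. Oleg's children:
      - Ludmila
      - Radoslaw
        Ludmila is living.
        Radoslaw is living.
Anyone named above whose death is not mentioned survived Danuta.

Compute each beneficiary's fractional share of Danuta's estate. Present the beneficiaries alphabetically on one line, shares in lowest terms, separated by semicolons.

Jolanta 1/4; Kazimierz 1/4; Ludmila 1/8; Pelagia 1/4; Radoslaw 1/8

Neither parent survives and there are no descendants, so the estate passes to Danuta's siblings and their issue per stirpes.
The estate is divided into 4 equal shares of 1/4 among Nadia, Oleg, Jolanta, Pelagia.
Nadia predeceased; the 1/4 allotted to Nadia's branch passes to Nadia's issue by representation.
Agnieszka's line is the sole branch at this level, so the full 1/4 passes to Agnieszka's issue by representation.
Kazimierz is the sole taker at this level and receives the full 1/4.
Oleg predeceased; the 1/4 allotted to Oleg's branch passes to Oleg's issue by representation.
The 1/4 is divided into 2 equal shares of 1/8 among Ludmila, Radoslaw.
Ludmila is living and takes 1/8.
Radoslaw is living and takes 1/8.
Jolanta is living and takes 1/4.
Pelagia is living and takes 1/4.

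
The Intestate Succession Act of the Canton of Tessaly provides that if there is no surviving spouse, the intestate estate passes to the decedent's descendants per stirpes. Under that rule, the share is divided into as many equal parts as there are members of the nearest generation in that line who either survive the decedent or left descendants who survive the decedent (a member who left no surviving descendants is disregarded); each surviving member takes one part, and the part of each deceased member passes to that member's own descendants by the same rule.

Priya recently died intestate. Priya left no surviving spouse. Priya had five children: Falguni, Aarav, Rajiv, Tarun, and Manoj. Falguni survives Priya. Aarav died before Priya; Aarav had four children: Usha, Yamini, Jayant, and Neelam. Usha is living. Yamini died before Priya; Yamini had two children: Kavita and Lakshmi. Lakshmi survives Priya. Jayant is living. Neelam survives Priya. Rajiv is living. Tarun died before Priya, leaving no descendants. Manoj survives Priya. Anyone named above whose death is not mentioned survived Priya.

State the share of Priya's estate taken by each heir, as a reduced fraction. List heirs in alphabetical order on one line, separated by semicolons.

Falguni 1/4; Jayant 1/16; Kavita 1/32; Lakshmi 1/32; Manoj 1/4; Neelam 1/16; Rajiv 1/4; Usha 1/16

There is no surviving spouse, so the entire estate passes to Priya's descendants per stirpes.
Tarun left no surviving issue, so that branch lapses and is disregarded.
The estate is divided into 4 equal shares of 1/4 among Falguni, Aarav, Rajiv, Manoj.
Falguni is living and takes 1/4.
Aarav predeceased; the 1/4 allotted to Aarav's branch passes to Aarav's issue by representation.
The 1/4 is divided into 4 equal shares of 1/16 among Usha, Yamini, Jayant, Neelam.
Usha is living and takes 1/16.
Yamini predeceased; the 1/16 allotted to Yamini's branch passes to Yamini's issue by representation.
The 1/16 is divided into 2 equal shares of 1/32 among Kavita, Lakshmi.
Kavita is living and takes 1/32.
Lakshmi is living and takes 1/32.
Jayant is living and takes 1/16.
Neelam is living and takes 1/16.
Rajiv is living and takes 1/4.
Manoj is living and takes 1/4.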